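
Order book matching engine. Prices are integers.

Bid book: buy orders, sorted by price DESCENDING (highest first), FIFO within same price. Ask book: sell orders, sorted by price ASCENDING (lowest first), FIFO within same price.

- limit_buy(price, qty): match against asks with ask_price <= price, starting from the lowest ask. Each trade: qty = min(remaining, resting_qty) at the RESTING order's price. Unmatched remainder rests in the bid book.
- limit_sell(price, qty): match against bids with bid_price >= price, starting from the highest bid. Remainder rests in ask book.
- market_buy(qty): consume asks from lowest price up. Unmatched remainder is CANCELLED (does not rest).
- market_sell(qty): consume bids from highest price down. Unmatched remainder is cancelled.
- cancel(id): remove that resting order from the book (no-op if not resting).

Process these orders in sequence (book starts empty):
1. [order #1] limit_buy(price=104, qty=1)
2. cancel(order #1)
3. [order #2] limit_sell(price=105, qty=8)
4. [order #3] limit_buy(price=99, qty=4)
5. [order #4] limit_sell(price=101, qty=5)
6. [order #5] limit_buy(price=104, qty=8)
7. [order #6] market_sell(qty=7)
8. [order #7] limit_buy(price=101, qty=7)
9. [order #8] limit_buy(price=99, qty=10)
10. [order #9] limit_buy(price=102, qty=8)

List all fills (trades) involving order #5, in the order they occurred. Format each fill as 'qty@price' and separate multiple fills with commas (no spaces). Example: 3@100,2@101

After op 1 [order #1] limit_buy(price=104, qty=1): fills=none; bids=[#1:1@104] asks=[-]
After op 2 cancel(order #1): fills=none; bids=[-] asks=[-]
After op 3 [order #2] limit_sell(price=105, qty=8): fills=none; bids=[-] asks=[#2:8@105]
After op 4 [order #3] limit_buy(price=99, qty=4): fills=none; bids=[#3:4@99] asks=[#2:8@105]
After op 5 [order #4] limit_sell(price=101, qty=5): fills=none; bids=[#3:4@99] asks=[#4:5@101 #2:8@105]
After op 6 [order #5] limit_buy(price=104, qty=8): fills=#5x#4:5@101; bids=[#5:3@104 #3:4@99] asks=[#2:8@105]
After op 7 [order #6] market_sell(qty=7): fills=#5x#6:3@104 #3x#6:4@99; bids=[-] asks=[#2:8@105]
After op 8 [order #7] limit_buy(price=101, qty=7): fills=none; bids=[#7:7@101] asks=[#2:8@105]
After op 9 [order #8] limit_buy(price=99, qty=10): fills=none; bids=[#7:7@101 #8:10@99] asks=[#2:8@105]
After op 10 [order #9] limit_buy(price=102, qty=8): fills=none; bids=[#9:8@102 #7:7@101 #8:10@99] asks=[#2:8@105]

Answer: 5@101,3@104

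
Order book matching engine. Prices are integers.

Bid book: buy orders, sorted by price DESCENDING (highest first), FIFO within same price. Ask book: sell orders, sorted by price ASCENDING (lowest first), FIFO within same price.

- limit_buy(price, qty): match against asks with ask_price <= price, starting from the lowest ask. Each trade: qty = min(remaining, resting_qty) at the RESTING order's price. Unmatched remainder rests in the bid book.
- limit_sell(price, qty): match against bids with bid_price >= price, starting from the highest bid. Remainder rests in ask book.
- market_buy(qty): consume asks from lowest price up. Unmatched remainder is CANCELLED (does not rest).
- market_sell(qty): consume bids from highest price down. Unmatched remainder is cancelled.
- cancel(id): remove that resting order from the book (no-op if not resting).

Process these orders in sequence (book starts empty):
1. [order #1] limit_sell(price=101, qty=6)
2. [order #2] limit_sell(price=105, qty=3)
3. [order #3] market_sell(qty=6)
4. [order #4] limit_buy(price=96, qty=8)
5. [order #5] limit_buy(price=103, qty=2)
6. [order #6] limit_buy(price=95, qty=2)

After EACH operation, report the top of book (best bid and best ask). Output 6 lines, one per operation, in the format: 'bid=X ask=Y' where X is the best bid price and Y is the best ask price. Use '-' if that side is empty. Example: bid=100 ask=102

After op 1 [order #1] limit_sell(price=101, qty=6): fills=none; bids=[-] asks=[#1:6@101]
After op 2 [order #2] limit_sell(price=105, qty=3): fills=none; bids=[-] asks=[#1:6@101 #2:3@105]
After op 3 [order #3] market_sell(qty=6): fills=none; bids=[-] asks=[#1:6@101 #2:3@105]
After op 4 [order #4] limit_buy(price=96, qty=8): fills=none; bids=[#4:8@96] asks=[#1:6@101 #2:3@105]
After op 5 [order #5] limit_buy(price=103, qty=2): fills=#5x#1:2@101; bids=[#4:8@96] asks=[#1:4@101 #2:3@105]
After op 6 [order #6] limit_buy(price=95, qty=2): fills=none; bids=[#4:8@96 #6:2@95] asks=[#1:4@101 #2:3@105]

Answer: bid=- ask=101
bid=- ask=101
bid=- ask=101
bid=96 ask=101
bid=96 ask=101
bid=96 ask=101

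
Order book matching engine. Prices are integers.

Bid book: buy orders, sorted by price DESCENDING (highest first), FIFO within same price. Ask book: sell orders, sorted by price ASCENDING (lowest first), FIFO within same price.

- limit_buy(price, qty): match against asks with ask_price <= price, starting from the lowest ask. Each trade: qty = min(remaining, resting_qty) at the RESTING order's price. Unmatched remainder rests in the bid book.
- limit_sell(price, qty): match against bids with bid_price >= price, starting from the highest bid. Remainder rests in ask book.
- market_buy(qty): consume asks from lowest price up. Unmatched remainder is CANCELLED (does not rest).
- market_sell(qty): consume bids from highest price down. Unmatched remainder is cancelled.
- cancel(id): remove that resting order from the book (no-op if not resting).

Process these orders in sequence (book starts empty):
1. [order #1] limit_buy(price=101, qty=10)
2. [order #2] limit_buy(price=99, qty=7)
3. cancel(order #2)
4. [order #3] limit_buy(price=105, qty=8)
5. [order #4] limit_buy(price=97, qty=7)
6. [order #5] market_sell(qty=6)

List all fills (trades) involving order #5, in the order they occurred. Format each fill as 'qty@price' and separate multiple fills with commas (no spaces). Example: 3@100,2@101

After op 1 [order #1] limit_buy(price=101, qty=10): fills=none; bids=[#1:10@101] asks=[-]
After op 2 [order #2] limit_buy(price=99, qty=7): fills=none; bids=[#1:10@101 #2:7@99] asks=[-]
After op 3 cancel(order #2): fills=none; bids=[#1:10@101] asks=[-]
After op 4 [order #3] limit_buy(price=105, qty=8): fills=none; bids=[#3:8@105 #1:10@101] asks=[-]
After op 5 [order #4] limit_buy(price=97, qty=7): fills=none; bids=[#3:8@105 #1:10@101 #4:7@97] asks=[-]
After op 6 [order #5] market_sell(qty=6): fills=#3x#5:6@105; bids=[#3:2@105 #1:10@101 #4:7@97] asks=[-]

Answer: 6@105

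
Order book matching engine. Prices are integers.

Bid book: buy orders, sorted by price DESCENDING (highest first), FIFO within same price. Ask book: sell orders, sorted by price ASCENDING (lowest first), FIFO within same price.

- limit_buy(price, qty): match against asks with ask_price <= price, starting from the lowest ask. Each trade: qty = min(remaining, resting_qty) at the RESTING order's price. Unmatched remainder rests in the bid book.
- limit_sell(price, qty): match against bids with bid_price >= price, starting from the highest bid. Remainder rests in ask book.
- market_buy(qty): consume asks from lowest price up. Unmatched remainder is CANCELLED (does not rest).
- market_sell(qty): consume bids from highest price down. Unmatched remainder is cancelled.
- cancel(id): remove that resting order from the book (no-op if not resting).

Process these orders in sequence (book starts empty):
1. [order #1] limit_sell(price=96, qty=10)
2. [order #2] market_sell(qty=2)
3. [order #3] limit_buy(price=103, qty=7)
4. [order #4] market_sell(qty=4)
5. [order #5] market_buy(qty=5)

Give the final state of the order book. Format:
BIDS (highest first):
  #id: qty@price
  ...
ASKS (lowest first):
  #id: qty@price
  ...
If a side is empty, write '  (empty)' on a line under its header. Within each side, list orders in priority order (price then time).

Answer: BIDS (highest first):
  (empty)
ASKS (lowest first):
  (empty)

Derivation:
After op 1 [order #1] limit_sell(price=96, qty=10): fills=none; bids=[-] asks=[#1:10@96]
After op 2 [order #2] market_sell(qty=2): fills=none; bids=[-] asks=[#1:10@96]
After op 3 [order #3] limit_buy(price=103, qty=7): fills=#3x#1:7@96; bids=[-] asks=[#1:3@96]
After op 4 [order #4] market_sell(qty=4): fills=none; bids=[-] asks=[#1:3@96]
After op 5 [order #5] market_buy(qty=5): fills=#5x#1:3@96; bids=[-] asks=[-]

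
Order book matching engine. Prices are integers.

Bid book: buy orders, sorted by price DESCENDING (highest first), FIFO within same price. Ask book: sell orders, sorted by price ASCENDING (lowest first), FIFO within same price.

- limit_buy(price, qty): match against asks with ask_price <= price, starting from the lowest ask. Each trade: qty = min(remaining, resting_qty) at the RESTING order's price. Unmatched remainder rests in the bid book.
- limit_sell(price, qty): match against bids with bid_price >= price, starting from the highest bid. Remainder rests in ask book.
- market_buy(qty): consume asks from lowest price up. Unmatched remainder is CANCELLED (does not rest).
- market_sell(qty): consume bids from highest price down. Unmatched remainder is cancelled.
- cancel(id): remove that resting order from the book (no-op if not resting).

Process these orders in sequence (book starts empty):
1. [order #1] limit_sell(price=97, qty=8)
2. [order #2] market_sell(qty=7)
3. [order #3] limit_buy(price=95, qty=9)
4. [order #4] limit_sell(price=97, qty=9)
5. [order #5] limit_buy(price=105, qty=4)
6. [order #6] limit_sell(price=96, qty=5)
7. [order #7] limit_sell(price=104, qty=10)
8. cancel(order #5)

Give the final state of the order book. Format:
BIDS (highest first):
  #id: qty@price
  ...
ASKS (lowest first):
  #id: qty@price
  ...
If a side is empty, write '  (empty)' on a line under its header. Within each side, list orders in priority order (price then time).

After op 1 [order #1] limit_sell(price=97, qty=8): fills=none; bids=[-] asks=[#1:8@97]
After op 2 [order #2] market_sell(qty=7): fills=none; bids=[-] asks=[#1:8@97]
After op 3 [order #3] limit_buy(price=95, qty=9): fills=none; bids=[#3:9@95] asks=[#1:8@97]
After op 4 [order #4] limit_sell(price=97, qty=9): fills=none; bids=[#3:9@95] asks=[#1:8@97 #4:9@97]
After op 5 [order #5] limit_buy(price=105, qty=4): fills=#5x#1:4@97; bids=[#3:9@95] asks=[#1:4@97 #4:9@97]
After op 6 [order #6] limit_sell(price=96, qty=5): fills=none; bids=[#3:9@95] asks=[#6:5@96 #1:4@97 #4:9@97]
After op 7 [order #7] limit_sell(price=104, qty=10): fills=none; bids=[#3:9@95] asks=[#6:5@96 #1:4@97 #4:9@97 #7:10@104]
After op 8 cancel(order #5): fills=none; bids=[#3:9@95] asks=[#6:5@96 #1:4@97 #4:9@97 #7:10@104]

Answer: BIDS (highest first):
  #3: 9@95
ASKS (lowest first):
  #6: 5@96
  #1: 4@97
  #4: 9@97
  #7: 10@104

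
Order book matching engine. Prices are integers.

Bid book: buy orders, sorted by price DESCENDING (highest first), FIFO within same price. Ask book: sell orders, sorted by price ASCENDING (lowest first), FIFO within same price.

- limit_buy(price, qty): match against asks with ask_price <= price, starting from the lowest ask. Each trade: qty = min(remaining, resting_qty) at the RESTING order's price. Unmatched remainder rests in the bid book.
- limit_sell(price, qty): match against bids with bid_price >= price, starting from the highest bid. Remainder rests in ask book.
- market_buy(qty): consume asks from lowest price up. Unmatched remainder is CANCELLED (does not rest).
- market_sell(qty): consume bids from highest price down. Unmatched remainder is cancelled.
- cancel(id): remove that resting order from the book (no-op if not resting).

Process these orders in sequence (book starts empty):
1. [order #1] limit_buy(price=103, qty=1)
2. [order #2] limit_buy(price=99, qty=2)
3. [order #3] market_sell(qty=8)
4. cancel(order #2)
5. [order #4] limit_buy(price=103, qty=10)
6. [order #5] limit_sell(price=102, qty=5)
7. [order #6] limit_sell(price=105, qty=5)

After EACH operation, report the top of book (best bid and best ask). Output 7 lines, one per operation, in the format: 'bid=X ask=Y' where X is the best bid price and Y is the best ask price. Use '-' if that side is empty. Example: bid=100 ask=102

Answer: bid=103 ask=-
bid=103 ask=-
bid=- ask=-
bid=- ask=-
bid=103 ask=-
bid=103 ask=-
bid=103 ask=105

Derivation:
After op 1 [order #1] limit_buy(price=103, qty=1): fills=none; bids=[#1:1@103] asks=[-]
After op 2 [order #2] limit_buy(price=99, qty=2): fills=none; bids=[#1:1@103 #2:2@99] asks=[-]
After op 3 [order #3] market_sell(qty=8): fills=#1x#3:1@103 #2x#3:2@99; bids=[-] asks=[-]
After op 4 cancel(order #2): fills=none; bids=[-] asks=[-]
After op 5 [order #4] limit_buy(price=103, qty=10): fills=none; bids=[#4:10@103] asks=[-]
After op 6 [order #5] limit_sell(price=102, qty=5): fills=#4x#5:5@103; bids=[#4:5@103] asks=[-]
After op 7 [order #6] limit_sell(price=105, qty=5): fills=none; bids=[#4:5@103] asks=[#6:5@105]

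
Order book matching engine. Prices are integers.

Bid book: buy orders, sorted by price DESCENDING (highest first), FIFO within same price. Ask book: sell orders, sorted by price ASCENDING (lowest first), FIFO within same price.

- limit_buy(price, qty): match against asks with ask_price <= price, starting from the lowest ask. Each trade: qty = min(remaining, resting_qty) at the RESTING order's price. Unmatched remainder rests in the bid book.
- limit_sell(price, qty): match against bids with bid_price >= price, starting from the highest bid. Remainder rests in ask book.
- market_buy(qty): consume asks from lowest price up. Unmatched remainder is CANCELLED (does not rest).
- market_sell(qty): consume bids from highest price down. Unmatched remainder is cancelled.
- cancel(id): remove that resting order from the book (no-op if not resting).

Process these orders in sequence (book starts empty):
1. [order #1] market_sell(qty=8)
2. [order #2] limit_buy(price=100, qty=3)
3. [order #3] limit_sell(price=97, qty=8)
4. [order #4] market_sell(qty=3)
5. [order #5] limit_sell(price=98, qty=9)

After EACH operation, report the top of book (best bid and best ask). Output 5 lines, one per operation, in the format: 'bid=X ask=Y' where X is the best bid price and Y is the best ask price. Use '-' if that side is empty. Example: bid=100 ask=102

After op 1 [order #1] market_sell(qty=8): fills=none; bids=[-] asks=[-]
After op 2 [order #2] limit_buy(price=100, qty=3): fills=none; bids=[#2:3@100] asks=[-]
After op 3 [order #3] limit_sell(price=97, qty=8): fills=#2x#3:3@100; bids=[-] asks=[#3:5@97]
After op 4 [order #4] market_sell(qty=3): fills=none; bids=[-] asks=[#3:5@97]
After op 5 [order #5] limit_sell(price=98, qty=9): fills=none; bids=[-] asks=[#3:5@97 #5:9@98]

Answer: bid=- ask=-
bid=100 ask=-
bid=- ask=97
bid=- ask=97
bid=- ask=97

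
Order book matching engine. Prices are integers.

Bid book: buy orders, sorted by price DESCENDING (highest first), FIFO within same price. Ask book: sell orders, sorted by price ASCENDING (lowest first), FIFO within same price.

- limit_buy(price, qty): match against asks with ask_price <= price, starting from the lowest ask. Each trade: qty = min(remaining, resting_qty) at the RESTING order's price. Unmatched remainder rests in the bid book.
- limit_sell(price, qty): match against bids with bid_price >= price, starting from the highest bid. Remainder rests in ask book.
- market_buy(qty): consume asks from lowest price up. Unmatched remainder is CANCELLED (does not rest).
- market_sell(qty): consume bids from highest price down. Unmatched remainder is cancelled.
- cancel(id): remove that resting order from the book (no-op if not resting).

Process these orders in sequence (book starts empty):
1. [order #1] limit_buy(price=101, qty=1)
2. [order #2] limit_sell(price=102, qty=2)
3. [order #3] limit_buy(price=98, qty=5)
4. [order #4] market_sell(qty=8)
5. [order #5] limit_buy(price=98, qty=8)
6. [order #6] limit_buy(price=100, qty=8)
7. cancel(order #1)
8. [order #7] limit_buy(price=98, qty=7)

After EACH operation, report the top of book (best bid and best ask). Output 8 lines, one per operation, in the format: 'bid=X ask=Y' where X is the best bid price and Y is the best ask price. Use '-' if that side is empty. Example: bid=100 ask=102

After op 1 [order #1] limit_buy(price=101, qty=1): fills=none; bids=[#1:1@101] asks=[-]
After op 2 [order #2] limit_sell(price=102, qty=2): fills=none; bids=[#1:1@101] asks=[#2:2@102]
After op 3 [order #3] limit_buy(price=98, qty=5): fills=none; bids=[#1:1@101 #3:5@98] asks=[#2:2@102]
After op 4 [order #4] market_sell(qty=8): fills=#1x#4:1@101 #3x#4:5@98; bids=[-] asks=[#2:2@102]
After op 5 [order #5] limit_buy(price=98, qty=8): fills=none; bids=[#5:8@98] asks=[#2:2@102]
After op 6 [order #6] limit_buy(price=100, qty=8): fills=none; bids=[#6:8@100 #5:8@98] asks=[#2:2@102]
After op 7 cancel(order #1): fills=none; bids=[#6:8@100 #5:8@98] asks=[#2:2@102]
After op 8 [order #7] limit_buy(price=98, qty=7): fills=none; bids=[#6:8@100 #5:8@98 #7:7@98] asks=[#2:2@102]

Answer: bid=101 ask=-
bid=101 ask=102
bid=101 ask=102
bid=- ask=102
bid=98 ask=102
bid=100 ask=102
bid=100 ask=102
bid=100 ask=102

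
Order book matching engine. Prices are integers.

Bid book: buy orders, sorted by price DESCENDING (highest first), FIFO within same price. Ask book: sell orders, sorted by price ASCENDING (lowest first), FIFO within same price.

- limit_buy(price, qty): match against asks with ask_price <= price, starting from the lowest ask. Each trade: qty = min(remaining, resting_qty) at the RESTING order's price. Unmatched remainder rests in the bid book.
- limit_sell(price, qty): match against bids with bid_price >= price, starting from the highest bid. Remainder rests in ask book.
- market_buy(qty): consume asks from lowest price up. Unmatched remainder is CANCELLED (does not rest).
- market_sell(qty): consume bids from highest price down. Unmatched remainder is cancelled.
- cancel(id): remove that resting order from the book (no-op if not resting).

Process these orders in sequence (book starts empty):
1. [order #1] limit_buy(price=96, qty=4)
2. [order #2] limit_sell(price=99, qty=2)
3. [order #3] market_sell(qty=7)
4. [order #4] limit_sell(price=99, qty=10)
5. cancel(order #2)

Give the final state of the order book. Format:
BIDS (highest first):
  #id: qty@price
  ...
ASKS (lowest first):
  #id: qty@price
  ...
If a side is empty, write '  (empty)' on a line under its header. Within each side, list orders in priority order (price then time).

Answer: BIDS (highest first):
  (empty)
ASKS (lowest first):
  #4: 10@99

Derivation:
After op 1 [order #1] limit_buy(price=96, qty=4): fills=none; bids=[#1:4@96] asks=[-]
After op 2 [order #2] limit_sell(price=99, qty=2): fills=none; bids=[#1:4@96] asks=[#2:2@99]
After op 3 [order #3] market_sell(qty=7): fills=#1x#3:4@96; bids=[-] asks=[#2:2@99]
After op 4 [order #4] limit_sell(price=99, qty=10): fills=none; bids=[-] asks=[#2:2@99 #4:10@99]
After op 5 cancel(order #2): fills=none; bids=[-] asks=[#4:10@99]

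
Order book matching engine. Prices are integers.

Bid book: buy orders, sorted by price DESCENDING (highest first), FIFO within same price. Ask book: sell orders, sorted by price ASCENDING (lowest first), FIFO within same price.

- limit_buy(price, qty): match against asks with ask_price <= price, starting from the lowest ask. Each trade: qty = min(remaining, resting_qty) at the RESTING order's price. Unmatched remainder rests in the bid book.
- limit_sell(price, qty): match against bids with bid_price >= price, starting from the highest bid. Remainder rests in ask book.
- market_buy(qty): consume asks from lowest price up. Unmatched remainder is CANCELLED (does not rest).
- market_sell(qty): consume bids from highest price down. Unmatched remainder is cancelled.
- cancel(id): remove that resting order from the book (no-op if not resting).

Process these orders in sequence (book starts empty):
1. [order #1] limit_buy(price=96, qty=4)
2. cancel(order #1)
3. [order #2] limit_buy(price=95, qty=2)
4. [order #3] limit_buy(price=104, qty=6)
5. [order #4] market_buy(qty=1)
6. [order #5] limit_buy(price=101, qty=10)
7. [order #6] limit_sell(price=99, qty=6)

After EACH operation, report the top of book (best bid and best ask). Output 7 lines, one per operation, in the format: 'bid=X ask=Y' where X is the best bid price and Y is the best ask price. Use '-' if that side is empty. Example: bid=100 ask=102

After op 1 [order #1] limit_buy(price=96, qty=4): fills=none; bids=[#1:4@96] asks=[-]
After op 2 cancel(order #1): fills=none; bids=[-] asks=[-]
After op 3 [order #2] limit_buy(price=95, qty=2): fills=none; bids=[#2:2@95] asks=[-]
After op 4 [order #3] limit_buy(price=104, qty=6): fills=none; bids=[#3:6@104 #2:2@95] asks=[-]
After op 5 [order #4] market_buy(qty=1): fills=none; bids=[#3:6@104 #2:2@95] asks=[-]
After op 6 [order #5] limit_buy(price=101, qty=10): fills=none; bids=[#3:6@104 #5:10@101 #2:2@95] asks=[-]
After op 7 [order #6] limit_sell(price=99, qty=6): fills=#3x#6:6@104; bids=[#5:10@101 #2:2@95] asks=[-]

Answer: bid=96 ask=-
bid=- ask=-
bid=95 ask=-
bid=104 ask=-
bid=104 ask=-
bid=104 ask=-
bid=101 ask=-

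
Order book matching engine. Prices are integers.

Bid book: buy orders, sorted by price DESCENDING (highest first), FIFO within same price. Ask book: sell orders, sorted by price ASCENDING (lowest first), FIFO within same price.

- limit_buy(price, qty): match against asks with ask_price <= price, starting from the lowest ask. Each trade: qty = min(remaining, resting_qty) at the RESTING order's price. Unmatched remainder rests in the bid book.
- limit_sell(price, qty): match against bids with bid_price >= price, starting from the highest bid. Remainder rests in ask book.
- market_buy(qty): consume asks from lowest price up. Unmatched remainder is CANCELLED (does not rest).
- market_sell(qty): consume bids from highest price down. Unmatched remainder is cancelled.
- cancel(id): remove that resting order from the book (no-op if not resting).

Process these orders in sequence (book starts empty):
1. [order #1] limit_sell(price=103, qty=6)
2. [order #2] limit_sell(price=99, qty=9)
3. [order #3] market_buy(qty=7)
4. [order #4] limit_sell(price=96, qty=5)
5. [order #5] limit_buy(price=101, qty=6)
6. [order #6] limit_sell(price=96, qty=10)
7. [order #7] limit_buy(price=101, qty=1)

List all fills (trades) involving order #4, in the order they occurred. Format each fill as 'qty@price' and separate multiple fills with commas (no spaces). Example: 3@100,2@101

After op 1 [order #1] limit_sell(price=103, qty=6): fills=none; bids=[-] asks=[#1:6@103]
After op 2 [order #2] limit_sell(price=99, qty=9): fills=none; bids=[-] asks=[#2:9@99 #1:6@103]
After op 3 [order #3] market_buy(qty=7): fills=#3x#2:7@99; bids=[-] asks=[#2:2@99 #1:6@103]
After op 4 [order #4] limit_sell(price=96, qty=5): fills=none; bids=[-] asks=[#4:5@96 #2:2@99 #1:6@103]
After op 5 [order #5] limit_buy(price=101, qty=6): fills=#5x#4:5@96 #5x#2:1@99; bids=[-] asks=[#2:1@99 #1:6@103]
After op 6 [order #6] limit_sell(price=96, qty=10): fills=none; bids=[-] asks=[#6:10@96 #2:1@99 #1:6@103]
After op 7 [order #7] limit_buy(price=101, qty=1): fills=#7x#6:1@96; bids=[-] asks=[#6:9@96 #2:1@99 #1:6@103]

Answer: 5@96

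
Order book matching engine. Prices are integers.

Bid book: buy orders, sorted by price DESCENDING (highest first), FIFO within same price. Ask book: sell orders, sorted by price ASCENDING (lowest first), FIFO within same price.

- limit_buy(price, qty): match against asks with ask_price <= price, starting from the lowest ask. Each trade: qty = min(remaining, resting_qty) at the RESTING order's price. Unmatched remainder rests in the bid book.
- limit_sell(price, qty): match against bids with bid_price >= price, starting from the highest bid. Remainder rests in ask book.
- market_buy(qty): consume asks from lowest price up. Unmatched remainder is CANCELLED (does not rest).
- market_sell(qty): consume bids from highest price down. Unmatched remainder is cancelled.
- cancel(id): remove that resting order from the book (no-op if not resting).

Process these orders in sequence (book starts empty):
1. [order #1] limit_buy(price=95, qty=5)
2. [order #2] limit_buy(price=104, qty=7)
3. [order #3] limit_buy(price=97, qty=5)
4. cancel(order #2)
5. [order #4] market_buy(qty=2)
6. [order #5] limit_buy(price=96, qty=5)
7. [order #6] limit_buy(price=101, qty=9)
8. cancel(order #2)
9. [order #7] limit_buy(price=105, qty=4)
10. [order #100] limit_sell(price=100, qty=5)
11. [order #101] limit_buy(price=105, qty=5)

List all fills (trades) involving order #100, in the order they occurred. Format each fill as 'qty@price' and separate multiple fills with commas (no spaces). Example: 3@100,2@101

After op 1 [order #1] limit_buy(price=95, qty=5): fills=none; bids=[#1:5@95] asks=[-]
After op 2 [order #2] limit_buy(price=104, qty=7): fills=none; bids=[#2:7@104 #1:5@95] asks=[-]
After op 3 [order #3] limit_buy(price=97, qty=5): fills=none; bids=[#2:7@104 #3:5@97 #1:5@95] asks=[-]
After op 4 cancel(order #2): fills=none; bids=[#3:5@97 #1:5@95] asks=[-]
After op 5 [order #4] market_buy(qty=2): fills=none; bids=[#3:5@97 #1:5@95] asks=[-]
After op 6 [order #5] limit_buy(price=96, qty=5): fills=none; bids=[#3:5@97 #5:5@96 #1:5@95] asks=[-]
After op 7 [order #6] limit_buy(price=101, qty=9): fills=none; bids=[#6:9@101 #3:5@97 #5:5@96 #1:5@95] asks=[-]
After op 8 cancel(order #2): fills=none; bids=[#6:9@101 #3:5@97 #5:5@96 #1:5@95] asks=[-]
After op 9 [order #7] limit_buy(price=105, qty=4): fills=none; bids=[#7:4@105 #6:9@101 #3:5@97 #5:5@96 #1:5@95] asks=[-]
After op 10 [order #100] limit_sell(price=100, qty=5): fills=#7x#100:4@105 #6x#100:1@101; bids=[#6:8@101 #3:5@97 #5:5@96 #1:5@95] asks=[-]
After op 11 [order #101] limit_buy(price=105, qty=5): fills=none; bids=[#101:5@105 #6:8@101 #3:5@97 #5:5@96 #1:5@95] asks=[-]

Answer: 4@105,1@101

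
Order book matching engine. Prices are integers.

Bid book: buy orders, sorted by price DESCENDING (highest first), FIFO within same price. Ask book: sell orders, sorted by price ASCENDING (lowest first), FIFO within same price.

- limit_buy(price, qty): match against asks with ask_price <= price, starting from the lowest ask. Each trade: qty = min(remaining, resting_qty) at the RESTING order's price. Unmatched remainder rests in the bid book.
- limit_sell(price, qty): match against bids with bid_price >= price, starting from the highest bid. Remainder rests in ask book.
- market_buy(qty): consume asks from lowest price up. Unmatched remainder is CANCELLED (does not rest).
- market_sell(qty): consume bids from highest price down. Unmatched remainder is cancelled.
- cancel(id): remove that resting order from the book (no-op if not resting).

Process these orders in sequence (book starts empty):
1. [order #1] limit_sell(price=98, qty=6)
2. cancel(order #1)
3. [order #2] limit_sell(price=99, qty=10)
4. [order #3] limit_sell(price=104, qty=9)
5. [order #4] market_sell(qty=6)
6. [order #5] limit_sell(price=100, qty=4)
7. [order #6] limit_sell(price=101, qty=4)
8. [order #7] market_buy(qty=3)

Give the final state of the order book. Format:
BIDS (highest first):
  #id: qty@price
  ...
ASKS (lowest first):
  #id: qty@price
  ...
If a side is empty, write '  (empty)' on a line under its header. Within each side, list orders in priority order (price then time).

After op 1 [order #1] limit_sell(price=98, qty=6): fills=none; bids=[-] asks=[#1:6@98]
After op 2 cancel(order #1): fills=none; bids=[-] asks=[-]
After op 3 [order #2] limit_sell(price=99, qty=10): fills=none; bids=[-] asks=[#2:10@99]
After op 4 [order #3] limit_sell(price=104, qty=9): fills=none; bids=[-] asks=[#2:10@99 #3:9@104]
After op 5 [order #4] market_sell(qty=6): fills=none; bids=[-] asks=[#2:10@99 #3:9@104]
After op 6 [order #5] limit_sell(price=100, qty=4): fills=none; bids=[-] asks=[#2:10@99 #5:4@100 #3:9@104]
After op 7 [order #6] limit_sell(price=101, qty=4): fills=none; bids=[-] asks=[#2:10@99 #5:4@100 #6:4@101 #3:9@104]
After op 8 [order #7] market_buy(qty=3): fills=#7x#2:3@99; bids=[-] asks=[#2:7@99 #5:4@100 #6:4@101 #3:9@104]

Answer: BIDS (highest first):
  (empty)
ASKS (lowest first):
  #2: 7@99
  #5: 4@100
  #6: 4@101
  #3: 9@104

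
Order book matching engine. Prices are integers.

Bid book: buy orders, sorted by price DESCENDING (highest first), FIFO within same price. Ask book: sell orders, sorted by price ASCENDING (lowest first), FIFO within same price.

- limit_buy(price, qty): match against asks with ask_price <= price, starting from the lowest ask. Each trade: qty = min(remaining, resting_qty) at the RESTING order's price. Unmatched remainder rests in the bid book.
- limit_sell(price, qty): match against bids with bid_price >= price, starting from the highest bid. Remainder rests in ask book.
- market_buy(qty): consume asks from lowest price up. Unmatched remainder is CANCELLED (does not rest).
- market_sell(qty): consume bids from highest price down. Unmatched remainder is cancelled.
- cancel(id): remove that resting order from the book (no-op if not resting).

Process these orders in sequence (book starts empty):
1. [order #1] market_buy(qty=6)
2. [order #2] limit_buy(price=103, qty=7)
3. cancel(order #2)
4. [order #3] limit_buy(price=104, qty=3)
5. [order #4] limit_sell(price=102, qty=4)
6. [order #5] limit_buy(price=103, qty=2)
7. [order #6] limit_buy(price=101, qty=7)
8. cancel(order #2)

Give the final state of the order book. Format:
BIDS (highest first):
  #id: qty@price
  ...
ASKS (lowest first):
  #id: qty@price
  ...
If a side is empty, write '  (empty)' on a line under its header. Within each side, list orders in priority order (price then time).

Answer: BIDS (highest first):
  #5: 1@103
  #6: 7@101
ASKS (lowest first):
  (empty)

Derivation:
After op 1 [order #1] market_buy(qty=6): fills=none; bids=[-] asks=[-]
After op 2 [order #2] limit_buy(price=103, qty=7): fills=none; bids=[#2:7@103] asks=[-]
After op 3 cancel(order #2): fills=none; bids=[-] asks=[-]
After op 4 [order #3] limit_buy(price=104, qty=3): fills=none; bids=[#3:3@104] asks=[-]
After op 5 [order #4] limit_sell(price=102, qty=4): fills=#3x#4:3@104; bids=[-] asks=[#4:1@102]
After op 6 [order #5] limit_buy(price=103, qty=2): fills=#5x#4:1@102; bids=[#5:1@103] asks=[-]
After op 7 [order #6] limit_buy(price=101, qty=7): fills=none; bids=[#5:1@103 #6:7@101] asks=[-]
After op 8 cancel(order #2): fills=none; bids=[#5:1@103 #6:7@101] asks=[-]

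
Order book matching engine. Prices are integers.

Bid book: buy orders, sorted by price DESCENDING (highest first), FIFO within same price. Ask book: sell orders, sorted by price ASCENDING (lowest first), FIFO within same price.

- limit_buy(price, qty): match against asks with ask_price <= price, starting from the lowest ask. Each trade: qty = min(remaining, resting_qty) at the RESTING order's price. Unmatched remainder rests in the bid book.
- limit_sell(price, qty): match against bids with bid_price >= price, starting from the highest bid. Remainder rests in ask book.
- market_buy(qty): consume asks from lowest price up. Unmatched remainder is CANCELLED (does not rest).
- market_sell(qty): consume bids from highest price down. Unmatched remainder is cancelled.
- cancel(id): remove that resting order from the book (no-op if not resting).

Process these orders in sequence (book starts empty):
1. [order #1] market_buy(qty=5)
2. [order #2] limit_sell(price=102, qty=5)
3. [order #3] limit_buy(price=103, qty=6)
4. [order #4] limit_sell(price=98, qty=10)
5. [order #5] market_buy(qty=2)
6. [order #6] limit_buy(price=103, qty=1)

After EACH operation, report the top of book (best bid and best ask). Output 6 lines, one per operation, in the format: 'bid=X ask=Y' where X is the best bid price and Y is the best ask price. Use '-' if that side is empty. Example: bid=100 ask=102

Answer: bid=- ask=-
bid=- ask=102
bid=103 ask=-
bid=- ask=98
bid=- ask=98
bid=- ask=98

Derivation:
After op 1 [order #1] market_buy(qty=5): fills=none; bids=[-] asks=[-]
After op 2 [order #2] limit_sell(price=102, qty=5): fills=none; bids=[-] asks=[#2:5@102]
After op 3 [order #3] limit_buy(price=103, qty=6): fills=#3x#2:5@102; bids=[#3:1@103] asks=[-]
After op 4 [order #4] limit_sell(price=98, qty=10): fills=#3x#4:1@103; bids=[-] asks=[#4:9@98]
After op 5 [order #5] market_buy(qty=2): fills=#5x#4:2@98; bids=[-] asks=[#4:7@98]
After op 6 [order #6] limit_buy(price=103, qty=1): fills=#6x#4:1@98; bids=[-] asks=[#4:6@98]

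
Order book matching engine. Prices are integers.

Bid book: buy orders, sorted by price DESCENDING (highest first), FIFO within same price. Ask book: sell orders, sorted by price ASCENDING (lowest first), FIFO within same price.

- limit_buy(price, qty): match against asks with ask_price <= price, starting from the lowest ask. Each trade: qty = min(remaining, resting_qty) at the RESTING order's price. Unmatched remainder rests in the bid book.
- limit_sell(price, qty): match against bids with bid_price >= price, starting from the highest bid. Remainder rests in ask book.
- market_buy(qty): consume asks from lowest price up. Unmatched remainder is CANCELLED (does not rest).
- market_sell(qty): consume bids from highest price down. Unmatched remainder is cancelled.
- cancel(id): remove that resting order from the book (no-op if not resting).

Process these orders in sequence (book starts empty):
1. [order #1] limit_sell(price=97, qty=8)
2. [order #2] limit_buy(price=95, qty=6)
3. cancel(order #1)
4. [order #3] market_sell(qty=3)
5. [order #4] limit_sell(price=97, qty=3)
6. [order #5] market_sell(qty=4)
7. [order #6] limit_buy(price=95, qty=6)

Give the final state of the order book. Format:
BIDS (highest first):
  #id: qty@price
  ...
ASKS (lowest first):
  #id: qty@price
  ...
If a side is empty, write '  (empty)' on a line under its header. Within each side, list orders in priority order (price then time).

Answer: BIDS (highest first):
  #6: 6@95
ASKS (lowest first):
  #4: 3@97

Derivation:
After op 1 [order #1] limit_sell(price=97, qty=8): fills=none; bids=[-] asks=[#1:8@97]
After op 2 [order #2] limit_buy(price=95, qty=6): fills=none; bids=[#2:6@95] asks=[#1:8@97]
After op 3 cancel(order #1): fills=none; bids=[#2:6@95] asks=[-]
After op 4 [order #3] market_sell(qty=3): fills=#2x#3:3@95; bids=[#2:3@95] asks=[-]
After op 5 [order #4] limit_sell(price=97, qty=3): fills=none; bids=[#2:3@95] asks=[#4:3@97]
After op 6 [order #5] market_sell(qty=4): fills=#2x#5:3@95; bids=[-] asks=[#4:3@97]
After op 7 [order #6] limit_buy(price=95, qty=6): fills=none; bids=[#6:6@95] asks=[#4:3@97]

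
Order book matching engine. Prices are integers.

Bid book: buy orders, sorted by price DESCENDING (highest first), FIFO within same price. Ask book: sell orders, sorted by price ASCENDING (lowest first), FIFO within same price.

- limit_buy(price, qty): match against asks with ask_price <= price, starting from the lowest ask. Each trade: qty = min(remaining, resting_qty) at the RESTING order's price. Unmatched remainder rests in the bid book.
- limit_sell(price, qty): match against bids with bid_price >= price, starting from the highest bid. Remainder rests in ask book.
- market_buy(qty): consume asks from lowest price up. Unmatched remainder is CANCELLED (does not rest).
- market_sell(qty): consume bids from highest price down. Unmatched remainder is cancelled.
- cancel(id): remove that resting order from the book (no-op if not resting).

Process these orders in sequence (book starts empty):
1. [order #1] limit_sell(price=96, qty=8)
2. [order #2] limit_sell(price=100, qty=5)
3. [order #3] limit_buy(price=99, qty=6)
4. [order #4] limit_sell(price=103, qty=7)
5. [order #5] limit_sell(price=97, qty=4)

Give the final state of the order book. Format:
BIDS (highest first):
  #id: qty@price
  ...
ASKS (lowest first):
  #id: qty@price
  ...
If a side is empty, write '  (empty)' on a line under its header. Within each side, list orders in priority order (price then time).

Answer: BIDS (highest first):
  (empty)
ASKS (lowest first):
  #1: 2@96
  #5: 4@97
  #2: 5@100
  #4: 7@103

Derivation:
After op 1 [order #1] limit_sell(price=96, qty=8): fills=none; bids=[-] asks=[#1:8@96]
After op 2 [order #2] limit_sell(price=100, qty=5): fills=none; bids=[-] asks=[#1:8@96 #2:5@100]
After op 3 [order #3] limit_buy(price=99, qty=6): fills=#3x#1:6@96; bids=[-] asks=[#1:2@96 #2:5@100]
After op 4 [order #4] limit_sell(price=103, qty=7): fills=none; bids=[-] asks=[#1:2@96 #2:5@100 #4:7@103]
After op 5 [order #5] limit_sell(price=97, qty=4): fills=none; bids=[-] asks=[#1:2@96 #5:4@97 #2:5@100 #4:7@103]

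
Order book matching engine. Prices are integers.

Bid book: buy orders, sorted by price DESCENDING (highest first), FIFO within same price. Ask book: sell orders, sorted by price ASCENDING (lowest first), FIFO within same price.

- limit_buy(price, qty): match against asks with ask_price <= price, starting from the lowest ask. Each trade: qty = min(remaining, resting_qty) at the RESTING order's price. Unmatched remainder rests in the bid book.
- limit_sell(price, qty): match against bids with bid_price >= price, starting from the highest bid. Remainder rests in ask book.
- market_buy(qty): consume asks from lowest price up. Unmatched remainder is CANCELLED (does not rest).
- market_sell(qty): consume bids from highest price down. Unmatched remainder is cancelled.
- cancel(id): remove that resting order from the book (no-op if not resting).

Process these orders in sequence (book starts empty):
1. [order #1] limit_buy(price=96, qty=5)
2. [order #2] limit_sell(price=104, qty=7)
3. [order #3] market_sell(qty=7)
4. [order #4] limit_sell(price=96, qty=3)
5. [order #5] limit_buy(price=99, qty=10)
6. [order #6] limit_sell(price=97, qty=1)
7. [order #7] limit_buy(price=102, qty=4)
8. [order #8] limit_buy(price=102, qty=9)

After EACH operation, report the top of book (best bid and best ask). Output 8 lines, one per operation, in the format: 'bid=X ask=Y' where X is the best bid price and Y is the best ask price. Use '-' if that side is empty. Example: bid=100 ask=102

Answer: bid=96 ask=-
bid=96 ask=104
bid=- ask=104
bid=- ask=96
bid=99 ask=104
bid=99 ask=104
bid=102 ask=104
bid=102 ask=104

Derivation:
After op 1 [order #1] limit_buy(price=96, qty=5): fills=none; bids=[#1:5@96] asks=[-]
After op 2 [order #2] limit_sell(price=104, qty=7): fills=none; bids=[#1:5@96] asks=[#2:7@104]
After op 3 [order #3] market_sell(qty=7): fills=#1x#3:5@96; bids=[-] asks=[#2:7@104]
After op 4 [order #4] limit_sell(price=96, qty=3): fills=none; bids=[-] asks=[#4:3@96 #2:7@104]
After op 5 [order #5] limit_buy(price=99, qty=10): fills=#5x#4:3@96; bids=[#5:7@99] asks=[#2:7@104]
After op 6 [order #6] limit_sell(price=97, qty=1): fills=#5x#6:1@99; bids=[#5:6@99] asks=[#2:7@104]
After op 7 [order #7] limit_buy(price=102, qty=4): fills=none; bids=[#7:4@102 #5:6@99] asks=[#2:7@104]
After op 8 [order #8] limit_buy(price=102, qty=9): fills=none; bids=[#7:4@102 #8:9@102 #5:6@99] asks=[#2:7@104]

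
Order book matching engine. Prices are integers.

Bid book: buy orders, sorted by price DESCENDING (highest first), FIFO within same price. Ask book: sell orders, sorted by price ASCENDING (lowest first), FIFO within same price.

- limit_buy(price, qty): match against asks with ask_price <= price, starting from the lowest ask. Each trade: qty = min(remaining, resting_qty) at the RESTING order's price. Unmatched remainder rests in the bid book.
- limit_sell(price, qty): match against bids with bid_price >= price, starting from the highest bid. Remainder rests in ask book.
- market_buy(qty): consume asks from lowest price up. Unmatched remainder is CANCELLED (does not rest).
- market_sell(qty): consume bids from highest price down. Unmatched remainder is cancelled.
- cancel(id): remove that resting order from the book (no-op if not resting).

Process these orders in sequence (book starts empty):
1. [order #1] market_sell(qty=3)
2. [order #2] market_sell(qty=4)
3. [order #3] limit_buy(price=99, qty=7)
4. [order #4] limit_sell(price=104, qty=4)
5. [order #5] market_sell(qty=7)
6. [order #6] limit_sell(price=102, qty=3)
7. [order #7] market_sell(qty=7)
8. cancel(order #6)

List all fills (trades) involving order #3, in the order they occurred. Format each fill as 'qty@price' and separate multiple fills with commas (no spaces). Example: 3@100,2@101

Answer: 7@99

Derivation:
After op 1 [order #1] market_sell(qty=3): fills=none; bids=[-] asks=[-]
After op 2 [order #2] market_sell(qty=4): fills=none; bids=[-] asks=[-]
After op 3 [order #3] limit_buy(price=99, qty=7): fills=none; bids=[#3:7@99] asks=[-]
After op 4 [order #4] limit_sell(price=104, qty=4): fills=none; bids=[#3:7@99] asks=[#4:4@104]
After op 5 [order #5] market_sell(qty=7): fills=#3x#5:7@99; bids=[-] asks=[#4:4@104]
After op 6 [order #6] limit_sell(price=102, qty=3): fills=none; bids=[-] asks=[#6:3@102 #4:4@104]
After op 7 [order #7] market_sell(qty=7): fills=none; bids=[-] asks=[#6:3@102 #4:4@104]
After op 8 cancel(order #6): fills=none; bids=[-] asks=[#4:4@104]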